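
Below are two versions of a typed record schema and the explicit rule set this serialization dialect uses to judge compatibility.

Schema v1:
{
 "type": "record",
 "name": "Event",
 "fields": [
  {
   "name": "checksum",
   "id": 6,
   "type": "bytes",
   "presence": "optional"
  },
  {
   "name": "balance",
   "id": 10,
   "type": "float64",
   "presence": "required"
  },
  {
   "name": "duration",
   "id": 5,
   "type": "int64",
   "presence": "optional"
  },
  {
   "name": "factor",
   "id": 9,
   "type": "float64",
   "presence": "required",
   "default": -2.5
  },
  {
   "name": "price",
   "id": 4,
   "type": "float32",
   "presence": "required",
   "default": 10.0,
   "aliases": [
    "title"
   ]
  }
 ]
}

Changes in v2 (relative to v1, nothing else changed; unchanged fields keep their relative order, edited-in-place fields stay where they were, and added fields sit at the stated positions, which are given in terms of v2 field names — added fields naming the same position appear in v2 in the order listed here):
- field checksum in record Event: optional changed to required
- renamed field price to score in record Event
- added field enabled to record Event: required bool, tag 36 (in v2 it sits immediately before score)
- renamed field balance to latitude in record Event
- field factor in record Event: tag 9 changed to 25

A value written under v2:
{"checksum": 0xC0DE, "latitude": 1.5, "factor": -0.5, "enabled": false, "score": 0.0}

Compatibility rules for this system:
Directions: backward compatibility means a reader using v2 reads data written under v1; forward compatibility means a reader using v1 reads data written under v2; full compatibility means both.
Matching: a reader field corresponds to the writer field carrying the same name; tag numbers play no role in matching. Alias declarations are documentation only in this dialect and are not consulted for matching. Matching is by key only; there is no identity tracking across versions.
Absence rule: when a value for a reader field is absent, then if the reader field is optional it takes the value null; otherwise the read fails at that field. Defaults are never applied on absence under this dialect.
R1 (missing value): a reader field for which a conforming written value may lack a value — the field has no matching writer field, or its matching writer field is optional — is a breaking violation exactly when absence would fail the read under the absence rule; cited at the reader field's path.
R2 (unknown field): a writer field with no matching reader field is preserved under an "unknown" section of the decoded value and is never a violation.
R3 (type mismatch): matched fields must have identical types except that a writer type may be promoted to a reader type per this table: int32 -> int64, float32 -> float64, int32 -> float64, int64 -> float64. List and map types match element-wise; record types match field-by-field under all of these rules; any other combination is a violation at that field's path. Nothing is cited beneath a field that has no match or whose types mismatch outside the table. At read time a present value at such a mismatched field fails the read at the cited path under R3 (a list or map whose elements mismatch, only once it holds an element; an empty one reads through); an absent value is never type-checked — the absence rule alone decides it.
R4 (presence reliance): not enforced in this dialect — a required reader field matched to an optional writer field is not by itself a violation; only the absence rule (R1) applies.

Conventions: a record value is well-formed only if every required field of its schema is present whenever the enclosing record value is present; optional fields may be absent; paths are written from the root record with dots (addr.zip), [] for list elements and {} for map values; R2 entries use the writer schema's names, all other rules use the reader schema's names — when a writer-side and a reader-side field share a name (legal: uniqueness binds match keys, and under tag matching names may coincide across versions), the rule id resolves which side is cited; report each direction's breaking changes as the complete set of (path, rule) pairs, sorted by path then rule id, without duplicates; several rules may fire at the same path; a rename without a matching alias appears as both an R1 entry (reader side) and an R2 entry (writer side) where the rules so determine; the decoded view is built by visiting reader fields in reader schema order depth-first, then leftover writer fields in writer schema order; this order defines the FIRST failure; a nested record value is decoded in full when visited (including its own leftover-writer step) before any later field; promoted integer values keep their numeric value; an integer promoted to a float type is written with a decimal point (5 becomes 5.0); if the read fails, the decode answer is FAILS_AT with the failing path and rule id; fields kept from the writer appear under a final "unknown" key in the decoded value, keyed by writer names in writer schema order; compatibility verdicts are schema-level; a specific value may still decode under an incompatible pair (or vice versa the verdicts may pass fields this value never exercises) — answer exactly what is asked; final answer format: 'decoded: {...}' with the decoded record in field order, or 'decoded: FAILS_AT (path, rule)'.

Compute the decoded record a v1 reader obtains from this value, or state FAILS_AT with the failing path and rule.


each type pair in Event: writer, then reader
migrating the Event value to v1:
  checksum := 0xC0DE
  read fails at balance under R1 (no fill)
  => FAILS_AT (balance, R1)
remaining Event differences; none change what is asked:
  field checksum in record Event: optional changed to required -> matters for Event compatibility verdicts, not for this value's decode
  renamed field price to score in record Event -> matters for Event compatibility verdicts, not for this value's decode
  added field enabled to record Event: required bool, tag 36 (in v2 it sits immediately before score) -> matters for Event compatibility verdicts, not for this value's decode
  field factor in record Event: tag 9 changed to 25 -> triggers nothing under the printed rules; the Event answer is the same either way

decoded: FAILS_AT (balance, R1)


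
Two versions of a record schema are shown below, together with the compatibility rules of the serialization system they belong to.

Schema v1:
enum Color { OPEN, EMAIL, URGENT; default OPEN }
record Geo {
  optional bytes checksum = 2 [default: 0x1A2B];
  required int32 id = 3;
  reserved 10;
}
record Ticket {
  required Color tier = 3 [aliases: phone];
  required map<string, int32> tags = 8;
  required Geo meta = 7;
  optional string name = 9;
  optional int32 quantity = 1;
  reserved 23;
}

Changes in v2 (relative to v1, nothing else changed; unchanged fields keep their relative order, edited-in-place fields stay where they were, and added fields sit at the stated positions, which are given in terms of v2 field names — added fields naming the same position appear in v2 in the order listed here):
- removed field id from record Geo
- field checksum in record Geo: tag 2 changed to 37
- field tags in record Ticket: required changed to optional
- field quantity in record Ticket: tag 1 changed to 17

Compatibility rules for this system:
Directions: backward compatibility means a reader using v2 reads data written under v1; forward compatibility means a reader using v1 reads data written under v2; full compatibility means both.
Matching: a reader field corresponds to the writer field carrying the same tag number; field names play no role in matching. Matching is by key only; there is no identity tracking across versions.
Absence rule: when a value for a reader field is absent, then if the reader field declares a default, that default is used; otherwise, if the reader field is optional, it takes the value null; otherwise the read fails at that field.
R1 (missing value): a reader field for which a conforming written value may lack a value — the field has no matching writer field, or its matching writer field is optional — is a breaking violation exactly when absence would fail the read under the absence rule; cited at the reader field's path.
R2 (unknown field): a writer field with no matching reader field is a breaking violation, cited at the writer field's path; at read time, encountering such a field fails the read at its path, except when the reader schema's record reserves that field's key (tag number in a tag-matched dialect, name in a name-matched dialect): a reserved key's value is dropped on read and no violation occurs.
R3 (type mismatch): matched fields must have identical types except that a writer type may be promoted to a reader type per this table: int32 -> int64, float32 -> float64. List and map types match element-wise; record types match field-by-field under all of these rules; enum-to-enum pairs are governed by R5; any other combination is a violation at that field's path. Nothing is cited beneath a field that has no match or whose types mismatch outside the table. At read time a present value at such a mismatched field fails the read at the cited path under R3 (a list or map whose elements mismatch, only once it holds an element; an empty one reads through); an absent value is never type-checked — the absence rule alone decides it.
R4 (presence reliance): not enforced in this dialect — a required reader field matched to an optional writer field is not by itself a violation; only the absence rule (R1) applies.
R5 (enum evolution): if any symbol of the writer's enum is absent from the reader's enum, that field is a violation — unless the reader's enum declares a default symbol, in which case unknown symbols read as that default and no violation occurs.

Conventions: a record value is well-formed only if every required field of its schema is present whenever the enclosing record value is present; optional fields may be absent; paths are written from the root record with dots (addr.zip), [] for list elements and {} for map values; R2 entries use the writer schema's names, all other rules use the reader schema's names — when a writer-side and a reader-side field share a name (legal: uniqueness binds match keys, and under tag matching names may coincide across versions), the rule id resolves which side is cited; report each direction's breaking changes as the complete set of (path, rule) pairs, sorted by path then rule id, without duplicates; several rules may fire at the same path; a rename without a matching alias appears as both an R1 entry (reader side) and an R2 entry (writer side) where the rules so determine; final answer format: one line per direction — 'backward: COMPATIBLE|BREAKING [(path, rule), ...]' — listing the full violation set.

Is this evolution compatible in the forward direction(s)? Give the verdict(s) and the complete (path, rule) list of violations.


arrows below run writer -> reader for Ticket
forward for Ticket (reader v1, writer v2):
  Color -> Color, writer required: tier aligns to tier
  map<string, int32> -> map<string, int32>, writer optional: tags aligns to tags
  Geo -> Geo, writer required: meta aligns to meta
  string -> string, writer optional: name aligns to name
  quantity: no writer match
  leftover writer field: quantity
  meta.checksum: no writer match
  meta.id: no writer match
  leftover writer field: meta.checksum
  rule R2 violated at meta.checksum
  rule R1 violated at meta.id
  rule R2 violated at quantity
  rule R1 violated at tags
  => 4 violation(s): forward is BREAKING for Ticket

forward: BREAKING [(meta.checksum, R2), (meta.id, R1), (quantity, R2), (tags, R1)]


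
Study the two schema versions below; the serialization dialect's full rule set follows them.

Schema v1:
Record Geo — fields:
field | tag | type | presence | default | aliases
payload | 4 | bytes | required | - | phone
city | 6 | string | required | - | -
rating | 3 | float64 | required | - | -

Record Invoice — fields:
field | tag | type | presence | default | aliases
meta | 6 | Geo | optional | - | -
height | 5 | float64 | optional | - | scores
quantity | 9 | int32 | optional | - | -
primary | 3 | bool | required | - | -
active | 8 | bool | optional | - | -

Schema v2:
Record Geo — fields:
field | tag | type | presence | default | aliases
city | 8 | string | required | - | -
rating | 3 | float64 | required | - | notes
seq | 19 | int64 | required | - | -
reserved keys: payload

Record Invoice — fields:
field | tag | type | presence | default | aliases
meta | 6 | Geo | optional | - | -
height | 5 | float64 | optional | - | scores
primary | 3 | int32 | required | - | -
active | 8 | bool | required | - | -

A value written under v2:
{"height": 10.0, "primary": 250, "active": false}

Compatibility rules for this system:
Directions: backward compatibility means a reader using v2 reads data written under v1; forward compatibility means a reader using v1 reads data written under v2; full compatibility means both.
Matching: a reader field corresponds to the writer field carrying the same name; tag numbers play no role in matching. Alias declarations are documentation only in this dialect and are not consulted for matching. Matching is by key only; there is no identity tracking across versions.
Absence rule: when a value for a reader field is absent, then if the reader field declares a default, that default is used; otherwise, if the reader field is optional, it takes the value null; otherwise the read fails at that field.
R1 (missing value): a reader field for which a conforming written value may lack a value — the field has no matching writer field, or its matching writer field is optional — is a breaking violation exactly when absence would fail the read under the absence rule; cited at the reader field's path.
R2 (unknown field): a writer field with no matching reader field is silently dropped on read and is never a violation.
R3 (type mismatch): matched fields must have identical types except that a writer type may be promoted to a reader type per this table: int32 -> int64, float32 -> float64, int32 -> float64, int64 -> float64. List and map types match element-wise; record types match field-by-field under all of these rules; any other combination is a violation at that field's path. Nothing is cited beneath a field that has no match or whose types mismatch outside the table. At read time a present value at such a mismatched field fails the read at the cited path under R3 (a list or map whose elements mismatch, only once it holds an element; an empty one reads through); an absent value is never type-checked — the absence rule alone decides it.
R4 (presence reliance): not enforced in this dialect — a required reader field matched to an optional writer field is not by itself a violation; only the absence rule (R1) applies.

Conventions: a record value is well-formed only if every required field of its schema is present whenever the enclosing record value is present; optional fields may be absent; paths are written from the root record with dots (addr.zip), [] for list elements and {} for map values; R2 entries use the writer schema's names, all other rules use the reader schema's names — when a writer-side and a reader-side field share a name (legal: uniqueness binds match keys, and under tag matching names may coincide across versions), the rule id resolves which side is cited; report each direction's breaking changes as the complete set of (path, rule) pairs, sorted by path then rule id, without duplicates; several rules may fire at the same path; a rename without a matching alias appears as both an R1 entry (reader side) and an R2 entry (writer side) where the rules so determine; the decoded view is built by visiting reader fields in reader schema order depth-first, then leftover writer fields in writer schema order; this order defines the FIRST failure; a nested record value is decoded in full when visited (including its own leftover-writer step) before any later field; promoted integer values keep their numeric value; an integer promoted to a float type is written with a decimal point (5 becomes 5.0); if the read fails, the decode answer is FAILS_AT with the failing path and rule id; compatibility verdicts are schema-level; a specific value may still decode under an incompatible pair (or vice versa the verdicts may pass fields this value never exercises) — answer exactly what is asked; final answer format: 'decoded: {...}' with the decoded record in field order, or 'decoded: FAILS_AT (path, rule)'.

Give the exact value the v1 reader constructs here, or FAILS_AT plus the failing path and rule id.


in Invoice below, arrows point writer -> reader
migrating the Invoice value to v1:
  meta := null (missing; optional => null)
  height := 10.0
  quantity := null (missing; optional => null)
  read fails at primary under R3
  => FAILS_AT (primary, R3)
remaining Invoice differences; none change what is asked:
  field city in record Geo: tag 6 changed to 8 -> fires no rule on Invoice under this dialect and leaves the result unchanged
  removed field payload from record Geo (its key "payload" joins the reserved list) -> matters for Invoice compatibility verdicts, not for this value's decode
  removed field quantity from record Invoice -> fires no rule on Invoice under this dialect and leaves the result unchanged
  added field seq to record Geo: required int64, tag 19 (in v2 it sits last) -> matters for Invoice compatibility verdicts, not for this value's decode
  field active in record Invoice: optional changed to required -> matters for Invoice compatibility verdicts, not for this value's decode

decoded: FAILS_AT (primary, R3)


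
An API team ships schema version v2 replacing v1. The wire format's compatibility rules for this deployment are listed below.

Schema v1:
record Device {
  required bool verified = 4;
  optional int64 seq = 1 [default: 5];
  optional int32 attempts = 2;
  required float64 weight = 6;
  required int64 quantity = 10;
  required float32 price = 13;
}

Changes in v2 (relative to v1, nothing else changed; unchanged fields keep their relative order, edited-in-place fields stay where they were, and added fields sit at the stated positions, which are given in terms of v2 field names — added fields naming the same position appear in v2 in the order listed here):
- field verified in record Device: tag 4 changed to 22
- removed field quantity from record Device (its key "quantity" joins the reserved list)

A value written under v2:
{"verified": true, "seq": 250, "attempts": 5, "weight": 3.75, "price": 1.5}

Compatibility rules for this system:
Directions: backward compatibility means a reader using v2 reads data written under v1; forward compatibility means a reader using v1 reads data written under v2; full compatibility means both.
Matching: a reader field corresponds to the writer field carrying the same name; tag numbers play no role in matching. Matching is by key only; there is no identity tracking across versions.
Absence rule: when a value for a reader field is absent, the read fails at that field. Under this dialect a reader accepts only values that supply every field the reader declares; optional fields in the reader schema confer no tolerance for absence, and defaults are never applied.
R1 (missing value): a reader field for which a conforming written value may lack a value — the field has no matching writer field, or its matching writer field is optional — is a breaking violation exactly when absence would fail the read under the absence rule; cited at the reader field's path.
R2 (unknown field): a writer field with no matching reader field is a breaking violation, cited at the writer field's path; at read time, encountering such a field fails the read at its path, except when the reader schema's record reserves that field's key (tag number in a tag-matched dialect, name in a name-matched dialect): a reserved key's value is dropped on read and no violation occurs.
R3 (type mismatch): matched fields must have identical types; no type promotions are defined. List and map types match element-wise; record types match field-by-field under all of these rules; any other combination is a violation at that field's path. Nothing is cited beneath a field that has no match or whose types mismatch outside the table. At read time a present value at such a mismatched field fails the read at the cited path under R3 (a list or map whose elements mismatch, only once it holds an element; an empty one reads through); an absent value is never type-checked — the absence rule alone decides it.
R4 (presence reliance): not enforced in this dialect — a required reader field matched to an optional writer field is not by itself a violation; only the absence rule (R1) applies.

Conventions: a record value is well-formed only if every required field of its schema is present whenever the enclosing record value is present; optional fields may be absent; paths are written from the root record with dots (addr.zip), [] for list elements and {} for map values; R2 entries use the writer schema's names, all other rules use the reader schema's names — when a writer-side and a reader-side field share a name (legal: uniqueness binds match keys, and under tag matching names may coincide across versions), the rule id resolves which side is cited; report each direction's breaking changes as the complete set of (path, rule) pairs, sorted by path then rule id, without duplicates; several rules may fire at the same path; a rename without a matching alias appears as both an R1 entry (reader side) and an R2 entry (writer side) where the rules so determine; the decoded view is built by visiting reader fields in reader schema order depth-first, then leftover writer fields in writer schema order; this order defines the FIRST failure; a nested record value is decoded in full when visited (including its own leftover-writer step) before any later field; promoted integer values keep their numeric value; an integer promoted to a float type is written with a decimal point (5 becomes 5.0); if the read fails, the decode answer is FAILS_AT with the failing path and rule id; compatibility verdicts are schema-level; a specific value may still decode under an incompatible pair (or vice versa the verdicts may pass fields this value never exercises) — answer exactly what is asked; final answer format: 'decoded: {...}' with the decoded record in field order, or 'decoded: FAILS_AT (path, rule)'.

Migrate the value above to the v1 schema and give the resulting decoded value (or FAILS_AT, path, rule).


each type pair in Device: writer, then reader
decode (reader v1):
  verified := true
  seq := 250
  attempts := 5
  weight := 3.75
  read fails at quantity under R1 (no fill)
  => FAILS_AT (quantity, R1)
remaining Device differences; none change what is asked:
  field verified in record Device: tag 4 changed to 22 -> fires no rule on Device under this dialect and leaves the result unchanged

decoded: FAILS_AT (quantity, R1)


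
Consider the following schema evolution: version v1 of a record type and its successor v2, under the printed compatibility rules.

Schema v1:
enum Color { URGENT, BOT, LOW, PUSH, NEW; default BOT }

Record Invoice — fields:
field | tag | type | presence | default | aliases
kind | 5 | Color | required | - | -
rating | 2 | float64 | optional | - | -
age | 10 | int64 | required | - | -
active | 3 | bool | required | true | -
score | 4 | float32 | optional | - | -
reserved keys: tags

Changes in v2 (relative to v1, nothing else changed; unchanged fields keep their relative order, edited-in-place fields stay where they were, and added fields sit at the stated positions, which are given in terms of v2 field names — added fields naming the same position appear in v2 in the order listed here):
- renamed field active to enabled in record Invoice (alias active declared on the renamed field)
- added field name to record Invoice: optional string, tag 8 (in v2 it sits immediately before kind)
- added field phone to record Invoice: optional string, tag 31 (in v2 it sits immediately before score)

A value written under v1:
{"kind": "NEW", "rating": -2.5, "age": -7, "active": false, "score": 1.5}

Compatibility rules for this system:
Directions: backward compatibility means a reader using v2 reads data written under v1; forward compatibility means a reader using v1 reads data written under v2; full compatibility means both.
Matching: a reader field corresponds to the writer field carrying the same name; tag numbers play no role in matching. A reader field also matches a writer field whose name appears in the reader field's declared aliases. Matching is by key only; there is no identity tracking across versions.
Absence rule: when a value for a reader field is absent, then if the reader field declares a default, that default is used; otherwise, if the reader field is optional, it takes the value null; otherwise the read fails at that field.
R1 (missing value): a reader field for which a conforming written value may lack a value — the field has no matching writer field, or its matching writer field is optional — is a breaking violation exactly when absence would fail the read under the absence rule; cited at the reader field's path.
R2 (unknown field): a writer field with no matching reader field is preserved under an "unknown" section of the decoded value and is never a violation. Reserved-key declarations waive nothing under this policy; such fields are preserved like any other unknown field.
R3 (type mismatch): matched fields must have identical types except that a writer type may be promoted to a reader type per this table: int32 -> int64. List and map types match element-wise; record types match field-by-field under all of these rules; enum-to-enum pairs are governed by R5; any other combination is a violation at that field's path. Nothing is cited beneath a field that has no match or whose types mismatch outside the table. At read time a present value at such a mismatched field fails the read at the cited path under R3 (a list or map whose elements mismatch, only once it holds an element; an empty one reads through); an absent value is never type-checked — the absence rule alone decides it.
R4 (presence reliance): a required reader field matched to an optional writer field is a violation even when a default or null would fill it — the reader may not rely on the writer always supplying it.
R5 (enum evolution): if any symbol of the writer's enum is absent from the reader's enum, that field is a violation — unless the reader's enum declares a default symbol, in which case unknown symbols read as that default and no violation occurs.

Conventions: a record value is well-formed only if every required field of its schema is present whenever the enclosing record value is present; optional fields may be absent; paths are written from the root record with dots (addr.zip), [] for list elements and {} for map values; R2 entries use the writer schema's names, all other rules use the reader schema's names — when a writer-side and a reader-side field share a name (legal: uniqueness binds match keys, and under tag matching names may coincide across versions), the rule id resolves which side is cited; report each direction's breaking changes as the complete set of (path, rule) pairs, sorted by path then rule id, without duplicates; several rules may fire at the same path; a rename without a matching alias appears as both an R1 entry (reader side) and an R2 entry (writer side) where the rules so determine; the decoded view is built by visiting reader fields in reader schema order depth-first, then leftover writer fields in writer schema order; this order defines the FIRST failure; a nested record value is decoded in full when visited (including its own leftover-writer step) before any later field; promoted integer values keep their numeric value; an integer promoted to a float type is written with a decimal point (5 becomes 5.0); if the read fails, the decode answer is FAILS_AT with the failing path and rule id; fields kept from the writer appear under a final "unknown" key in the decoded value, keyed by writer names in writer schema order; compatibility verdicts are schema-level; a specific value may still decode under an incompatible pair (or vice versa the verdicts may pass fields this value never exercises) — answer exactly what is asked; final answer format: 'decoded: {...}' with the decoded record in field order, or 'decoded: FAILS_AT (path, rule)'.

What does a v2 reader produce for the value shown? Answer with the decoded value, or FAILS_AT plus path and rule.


decoded: {"name": null, "kind": "NEW", "rating": -2.5, "age": -7, "enabled": false, "phone": null, "score": 1.5}

arrows below run writer -> reader for Invoice
decode walk for Invoice under reader schema v2:
  name := null (missing; optional => null)
  kind := "NEW"
  rating := -2.5
  age := -7
  enabled := false (from writer active)
  phone := null (missing; optional => null)
  score := 1.5
  => decoded: {"name": null, "kind": "NEW", "rating": -2.5, "age": -7, "enabled": false, "phone": null, "score": 1.5}


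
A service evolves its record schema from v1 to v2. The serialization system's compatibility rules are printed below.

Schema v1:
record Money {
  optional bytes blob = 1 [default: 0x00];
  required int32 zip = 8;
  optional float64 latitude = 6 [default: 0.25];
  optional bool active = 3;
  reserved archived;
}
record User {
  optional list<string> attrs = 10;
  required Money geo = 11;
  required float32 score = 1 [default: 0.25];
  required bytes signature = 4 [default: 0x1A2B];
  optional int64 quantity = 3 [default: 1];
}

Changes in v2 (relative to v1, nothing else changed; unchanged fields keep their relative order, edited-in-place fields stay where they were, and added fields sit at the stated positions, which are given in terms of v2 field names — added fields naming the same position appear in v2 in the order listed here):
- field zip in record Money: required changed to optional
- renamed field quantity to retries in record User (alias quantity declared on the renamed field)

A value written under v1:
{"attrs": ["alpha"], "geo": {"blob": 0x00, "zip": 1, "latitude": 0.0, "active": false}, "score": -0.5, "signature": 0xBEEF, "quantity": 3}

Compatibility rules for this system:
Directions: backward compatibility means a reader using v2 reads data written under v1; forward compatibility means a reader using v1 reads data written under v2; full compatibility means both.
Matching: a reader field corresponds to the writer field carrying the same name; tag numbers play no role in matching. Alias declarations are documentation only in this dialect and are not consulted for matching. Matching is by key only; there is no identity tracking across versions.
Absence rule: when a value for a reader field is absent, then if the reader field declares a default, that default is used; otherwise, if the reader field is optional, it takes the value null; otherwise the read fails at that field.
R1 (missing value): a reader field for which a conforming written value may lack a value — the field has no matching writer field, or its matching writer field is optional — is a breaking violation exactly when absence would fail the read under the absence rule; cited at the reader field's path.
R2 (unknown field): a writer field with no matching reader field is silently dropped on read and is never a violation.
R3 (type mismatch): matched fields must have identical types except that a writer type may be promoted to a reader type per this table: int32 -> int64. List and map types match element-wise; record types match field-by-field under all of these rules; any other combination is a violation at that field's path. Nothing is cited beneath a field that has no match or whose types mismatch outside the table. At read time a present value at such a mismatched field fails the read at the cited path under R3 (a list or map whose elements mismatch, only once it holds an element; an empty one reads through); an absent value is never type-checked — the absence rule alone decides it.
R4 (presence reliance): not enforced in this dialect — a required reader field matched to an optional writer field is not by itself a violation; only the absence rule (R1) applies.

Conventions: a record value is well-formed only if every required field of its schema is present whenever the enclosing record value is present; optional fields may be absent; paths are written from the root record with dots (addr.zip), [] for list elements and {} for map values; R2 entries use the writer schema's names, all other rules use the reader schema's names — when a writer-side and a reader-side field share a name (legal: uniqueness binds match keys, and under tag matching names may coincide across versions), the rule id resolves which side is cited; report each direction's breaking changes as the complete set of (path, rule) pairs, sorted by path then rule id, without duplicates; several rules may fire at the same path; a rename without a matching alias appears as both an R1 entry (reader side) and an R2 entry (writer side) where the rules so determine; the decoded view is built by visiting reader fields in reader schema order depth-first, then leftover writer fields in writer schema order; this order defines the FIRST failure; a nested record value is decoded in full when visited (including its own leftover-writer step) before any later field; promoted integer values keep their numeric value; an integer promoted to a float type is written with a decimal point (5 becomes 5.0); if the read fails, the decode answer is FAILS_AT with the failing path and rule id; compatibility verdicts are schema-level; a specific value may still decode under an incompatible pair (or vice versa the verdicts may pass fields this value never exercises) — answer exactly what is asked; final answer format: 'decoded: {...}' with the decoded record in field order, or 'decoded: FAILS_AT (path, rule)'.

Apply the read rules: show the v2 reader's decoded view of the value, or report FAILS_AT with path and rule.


arrows below run writer -> reader for User
decode walk for User under reader schema v2:
  attrs := ["alpha"]
  geo.blob := 0x00
  geo.zip := 1
  geo.latitude := 0.0
  geo.active := false
  score := -0.5
  signature := 0xBEEF
  retries := 1 (absent -> default)
  writer quantity: unknown -> dropped
  => decoded: {"attrs": ["alpha"], "geo": {"blob": 0x00, "zip": 1, "latitude": 0.0, "active": false}, "score": -0.5, "signature": 0xBEEF, "retries": 1}
ruling out the remaining User differences:
  field zip in record Money: required changed to optional -> schema-level compatibility only; this User value's decode is unchanged

decoded: {"attrs": ["alpha"], "geo": {"blob": 0x00, "zip": 1, "latitude": 0.0, "active": false}, "score": -0.5, "signature": 0xBEEF, "retries": 1}


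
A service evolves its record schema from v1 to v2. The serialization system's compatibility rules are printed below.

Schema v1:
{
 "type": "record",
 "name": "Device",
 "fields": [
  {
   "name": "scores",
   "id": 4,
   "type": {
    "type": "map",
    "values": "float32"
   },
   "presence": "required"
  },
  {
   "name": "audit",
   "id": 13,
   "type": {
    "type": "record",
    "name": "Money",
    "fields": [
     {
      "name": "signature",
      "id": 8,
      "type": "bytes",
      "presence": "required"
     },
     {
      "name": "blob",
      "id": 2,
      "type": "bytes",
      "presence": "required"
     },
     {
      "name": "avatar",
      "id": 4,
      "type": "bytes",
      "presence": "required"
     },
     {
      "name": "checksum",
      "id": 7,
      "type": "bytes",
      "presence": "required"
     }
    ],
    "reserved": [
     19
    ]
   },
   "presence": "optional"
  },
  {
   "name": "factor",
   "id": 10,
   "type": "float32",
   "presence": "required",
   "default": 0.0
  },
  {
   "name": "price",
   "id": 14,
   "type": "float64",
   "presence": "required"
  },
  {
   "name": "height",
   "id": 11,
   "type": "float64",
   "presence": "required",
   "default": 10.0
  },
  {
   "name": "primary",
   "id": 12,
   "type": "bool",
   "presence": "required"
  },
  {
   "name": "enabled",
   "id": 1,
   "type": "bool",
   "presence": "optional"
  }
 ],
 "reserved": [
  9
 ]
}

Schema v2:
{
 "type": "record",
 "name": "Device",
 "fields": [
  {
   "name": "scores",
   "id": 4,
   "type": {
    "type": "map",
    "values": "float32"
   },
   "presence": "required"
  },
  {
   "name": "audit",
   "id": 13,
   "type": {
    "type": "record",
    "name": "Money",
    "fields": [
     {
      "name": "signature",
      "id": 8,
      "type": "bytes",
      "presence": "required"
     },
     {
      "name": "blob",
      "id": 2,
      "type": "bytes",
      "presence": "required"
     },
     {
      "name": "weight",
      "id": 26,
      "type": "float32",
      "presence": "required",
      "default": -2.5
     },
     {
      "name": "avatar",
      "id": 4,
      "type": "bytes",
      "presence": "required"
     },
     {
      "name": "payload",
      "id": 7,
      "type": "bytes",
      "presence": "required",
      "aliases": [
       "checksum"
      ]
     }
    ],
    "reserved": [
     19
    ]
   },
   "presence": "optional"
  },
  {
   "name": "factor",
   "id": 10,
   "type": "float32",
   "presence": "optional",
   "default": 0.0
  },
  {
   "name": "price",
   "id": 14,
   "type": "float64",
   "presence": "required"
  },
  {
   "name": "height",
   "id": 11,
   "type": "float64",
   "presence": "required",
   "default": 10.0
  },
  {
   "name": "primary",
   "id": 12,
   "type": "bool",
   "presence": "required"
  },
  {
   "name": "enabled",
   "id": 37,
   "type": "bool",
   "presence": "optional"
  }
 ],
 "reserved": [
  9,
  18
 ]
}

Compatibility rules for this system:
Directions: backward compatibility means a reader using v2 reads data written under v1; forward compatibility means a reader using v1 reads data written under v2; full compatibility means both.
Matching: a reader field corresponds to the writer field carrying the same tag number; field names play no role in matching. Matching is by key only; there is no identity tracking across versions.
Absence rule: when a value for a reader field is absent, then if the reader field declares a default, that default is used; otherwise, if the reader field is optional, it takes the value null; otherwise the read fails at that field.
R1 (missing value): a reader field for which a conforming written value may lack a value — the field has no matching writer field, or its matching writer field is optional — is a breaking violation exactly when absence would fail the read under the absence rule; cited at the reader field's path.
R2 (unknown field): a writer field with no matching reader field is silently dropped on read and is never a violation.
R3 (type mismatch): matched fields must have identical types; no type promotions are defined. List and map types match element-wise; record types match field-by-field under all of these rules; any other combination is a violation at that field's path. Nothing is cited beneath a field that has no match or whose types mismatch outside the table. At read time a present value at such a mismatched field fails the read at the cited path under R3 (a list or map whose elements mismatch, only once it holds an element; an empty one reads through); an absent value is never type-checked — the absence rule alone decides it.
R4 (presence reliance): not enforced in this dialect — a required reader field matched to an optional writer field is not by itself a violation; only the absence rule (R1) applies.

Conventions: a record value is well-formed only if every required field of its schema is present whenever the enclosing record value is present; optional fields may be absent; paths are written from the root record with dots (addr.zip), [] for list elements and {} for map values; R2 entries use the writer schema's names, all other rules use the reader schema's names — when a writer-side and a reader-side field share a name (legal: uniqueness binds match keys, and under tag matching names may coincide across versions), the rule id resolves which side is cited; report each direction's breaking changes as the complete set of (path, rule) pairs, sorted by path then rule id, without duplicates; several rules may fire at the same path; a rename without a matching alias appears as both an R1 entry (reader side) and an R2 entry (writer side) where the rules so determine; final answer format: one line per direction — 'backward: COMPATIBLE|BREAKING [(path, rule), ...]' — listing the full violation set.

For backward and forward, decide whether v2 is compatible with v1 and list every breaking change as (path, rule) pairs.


backward: COMPATIBLE []; forward: COMPATIBLE []

arrows below run writer -> reader for Device
backward pass over Device, reader schema v2, writer schema v1:
  scores: map<string, float32> -> map<string, float32>, writer required; from scores
  audit: Money -> Money, writer optional; from audit
  factor: float32 -> float32, writer required; from factor
  price: float64 -> float64, writer required; from price
  height: float64 -> float64, writer required; from height
  primary: bool -> bool, writer required; from primary
  enabled: no writer-side match
  enabled (writer side), unknown to reader
  audit.signature: bytes -> bytes, writer required; from audit.signature
  audit.blob: bytes -> bytes, writer required; from audit.blob
  audit.weight: no writer-side match
  audit.avatar: bytes -> bytes, writer required; from audit.avatar
  audit.payload: bytes -> bytes, writer required; from audit.checksum
  => no violations; backward on Device: COMPATIBLE
forward pass over Device, reader schema v1, writer schema v2:
  scores: map<string, float32> -> map<string, float32>, writer required; from scores
  audit: Money -> Money, writer optional; from audit
  factor: float32 -> float32, writer optional; from factor
  price: float64 -> float64, writer required; from price
  height: float64 -> float64, writer required; from height
  primary: bool -> bool, writer required; from primary
  enabled: no writer-side match
  enabled (writer side), unknown to reader
  audit.signature: bytes -> bytes, writer required; from audit.signature
  audit.blob: bytes -> bytes, writer required; from audit.blob
  audit.avatar: bytes -> bytes, writer required; from audit.avatar
  audit.checksum: bytes -> bytes, writer required; from audit.payload
  audit.weight (writer side), unknown to reader
  => no violations; forward on Device: COMPATIBLE
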